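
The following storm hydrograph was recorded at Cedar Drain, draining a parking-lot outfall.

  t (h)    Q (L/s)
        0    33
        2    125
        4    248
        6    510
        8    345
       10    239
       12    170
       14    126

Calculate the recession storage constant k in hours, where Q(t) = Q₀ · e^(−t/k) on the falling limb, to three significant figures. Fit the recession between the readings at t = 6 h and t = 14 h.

On the falling limb, Q drops from 510 to 126 L/s between t = 6 h and t = 14 h (Δt = 8 h).
k = −Δt / ln(Q₂/Q₁) = −8 / ln(126/510) = 5.72 h.

k ≈ 5.72 h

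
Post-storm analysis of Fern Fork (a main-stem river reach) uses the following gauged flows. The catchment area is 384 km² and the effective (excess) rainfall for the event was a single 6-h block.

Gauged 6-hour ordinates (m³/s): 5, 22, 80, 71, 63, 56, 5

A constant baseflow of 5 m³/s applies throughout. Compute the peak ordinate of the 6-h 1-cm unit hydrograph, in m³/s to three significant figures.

Direct runoff: 0.0, 17.0, 75.0, 66.0, 58.0, 51.0, 0.0 m³/s; ΣQ_DR = 267.0 m³/s, peak = 75.0 m³/s.
Runoff depth d = ΣQ_DR·Δt / A = 267.0 × 21600 / (384 km²) = 15.02 mm.
The 1-cm UH is the DRH scaled by (10 mm)/d, so U_p = 75.0 × 10/15.02 = 49.9 m³/s.

U_p ≈ 49.9 m³/s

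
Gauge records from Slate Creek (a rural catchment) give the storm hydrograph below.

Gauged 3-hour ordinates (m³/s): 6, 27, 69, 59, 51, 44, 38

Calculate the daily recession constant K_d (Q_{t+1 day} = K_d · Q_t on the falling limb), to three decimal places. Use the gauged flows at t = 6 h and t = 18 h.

Between t = 6 h and t = 18 h the flow falls from 69 to 38 m³/s over 4×3 h = 12 h.
Per-interval ratio K = (38/69)^(1/4) = 0.8615; K_d = K^(24/3) = 0.303.

K_d ≈ 0.303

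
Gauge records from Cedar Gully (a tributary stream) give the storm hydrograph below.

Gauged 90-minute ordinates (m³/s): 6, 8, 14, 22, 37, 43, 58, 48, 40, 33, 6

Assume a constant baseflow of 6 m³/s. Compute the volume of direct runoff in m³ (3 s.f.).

V ≈ 1.34 × 10^6 m³

Direct-runoff ordinates (Q − Q_b): 0.0, 2.0, 8.0, 16.0, 31.0, 37.0, 52.0, 42.0, 34.0, 27.0, 0.0 m³/s.
ΣQ_DR = 249.0 m³/s.
With Δt = 1.5 h = 5400 s, V = ΣQ_DR · Δt = 249.0 × 5400 = 1.34 × 10^6 m³.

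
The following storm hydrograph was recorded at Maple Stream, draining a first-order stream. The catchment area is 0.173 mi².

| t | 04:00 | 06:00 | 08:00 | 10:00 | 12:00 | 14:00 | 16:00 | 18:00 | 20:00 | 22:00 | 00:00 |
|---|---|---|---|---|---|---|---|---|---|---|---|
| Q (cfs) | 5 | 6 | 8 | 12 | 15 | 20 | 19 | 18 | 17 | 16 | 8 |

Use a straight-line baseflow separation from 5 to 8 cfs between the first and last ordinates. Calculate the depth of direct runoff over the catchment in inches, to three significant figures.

Direct runoff: 0.00, 0.70, 2.40, 6.10, 8.80, 13.50, 12.20, 10.90, 9.60, 8.30, 0.00 cfs; ΣQ_DR = 72.50 cfs.
V = ΣQ_DR · Δt = 72.50 × 7200 s = 5.220 × 10^5 ft³.
Over A = 0.173 mi², depth = V / A = 1.30 in.

d ≈ 1.30 in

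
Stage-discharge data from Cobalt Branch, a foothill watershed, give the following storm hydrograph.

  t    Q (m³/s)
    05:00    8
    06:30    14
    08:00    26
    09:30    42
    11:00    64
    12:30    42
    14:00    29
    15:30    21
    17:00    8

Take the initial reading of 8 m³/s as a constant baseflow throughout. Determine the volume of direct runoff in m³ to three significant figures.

V ≈ 9.83 × 10^5 m³

Direct-runoff ordinates (Q − Q_b): 0.0, 6.0, 18.0, 34.0, 56.0, 34.0, 21.0, 13.0, 0.0 m³/s.
ΣQ_DR = 182.0 m³/s.
With Δt = 1.5 h = 5400 s, V = ΣQ_DR · Δt = 182.0 × 5400 = 9.83 × 10^5 m³.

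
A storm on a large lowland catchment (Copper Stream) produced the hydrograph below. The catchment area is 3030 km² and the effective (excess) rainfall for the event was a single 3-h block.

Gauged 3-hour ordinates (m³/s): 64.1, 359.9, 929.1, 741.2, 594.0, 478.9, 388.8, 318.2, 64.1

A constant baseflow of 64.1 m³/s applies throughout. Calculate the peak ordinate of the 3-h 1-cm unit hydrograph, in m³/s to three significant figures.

U_p ≈ 722 m³/s

Direct runoff: 0.0, 295.8, 865.0, 677.1, 529.9, 414.8, 324.7, 254.1, 0.0 m³/s; ΣQ_DR = 3361 m³/s, peak = 865.0 m³/s.
Runoff depth d = ΣQ_DR·Δt / A = 3361 × 10800 / (3030 km²) = 11.98 mm.
The 1-cm UH is the DRH scaled by (10 mm)/d, so U_p = 865.0 × 10/11.98 = 722 m³/s.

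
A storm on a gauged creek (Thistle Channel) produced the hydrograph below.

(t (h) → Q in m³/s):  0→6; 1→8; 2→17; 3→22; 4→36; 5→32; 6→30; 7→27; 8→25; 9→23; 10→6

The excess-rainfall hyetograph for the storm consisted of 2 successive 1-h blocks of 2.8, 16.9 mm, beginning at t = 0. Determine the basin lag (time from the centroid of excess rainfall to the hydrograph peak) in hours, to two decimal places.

Centroid of excess rainfall: t_c = Σ P_i·t̄_i / ΣP_i = 1.3579 h (block centres at 0.5, 1.5 h).
Hydrograph peak occurs at t = 4 h, so basin lag t_L = 4 − 1.3579 = 2.64 h.

t_L ≈ 2.64 h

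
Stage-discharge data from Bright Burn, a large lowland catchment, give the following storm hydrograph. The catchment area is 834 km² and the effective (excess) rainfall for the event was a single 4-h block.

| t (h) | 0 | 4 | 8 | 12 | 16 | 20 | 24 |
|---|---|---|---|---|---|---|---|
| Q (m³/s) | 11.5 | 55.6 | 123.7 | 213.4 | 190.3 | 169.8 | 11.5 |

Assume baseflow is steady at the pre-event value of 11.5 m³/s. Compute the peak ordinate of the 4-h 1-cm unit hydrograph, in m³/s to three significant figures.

U_p ≈ 168 m³/s

Direct runoff: 0.0, 44.1, 112.2, 201.9, 178.8, 158.3, 0.0 m³/s; ΣQ_DR = 695.3 m³/s, peak = 201.9 m³/s.
Runoff depth d = ΣQ_DR·Δt / A = 695.3 × 14400 / (834 km²) = 12.01 mm.
The 1-cm UH is the DRH scaled by (10 mm)/d, so U_p = 201.9 × 10/12.01 = 168 m³/s.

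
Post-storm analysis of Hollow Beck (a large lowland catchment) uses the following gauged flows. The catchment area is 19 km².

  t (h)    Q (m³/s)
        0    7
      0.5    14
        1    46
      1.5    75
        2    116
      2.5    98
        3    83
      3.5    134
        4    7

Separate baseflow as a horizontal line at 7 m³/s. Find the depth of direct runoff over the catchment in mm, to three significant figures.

d ≈ 49.0 mm

Direct runoff: 0.0, 7.0, 39.0, 68.0, 109.0, 91.0, 76.0, 127.0, 0.0 m³/s; ΣQ_DR = 517.0 m³/s.
V = ΣQ_DR · Δt = 517.0 × 1800 s = 9.306 × 10^5 m³.
Over A = 19 km², depth = V / A = 49.0 mm.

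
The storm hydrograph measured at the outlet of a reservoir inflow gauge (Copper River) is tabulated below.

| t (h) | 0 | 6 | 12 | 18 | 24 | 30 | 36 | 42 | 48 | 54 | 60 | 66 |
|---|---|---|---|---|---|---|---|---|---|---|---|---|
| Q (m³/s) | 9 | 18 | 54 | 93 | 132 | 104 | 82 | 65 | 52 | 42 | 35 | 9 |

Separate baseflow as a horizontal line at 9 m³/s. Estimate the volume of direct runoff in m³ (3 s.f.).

Direct-runoff ordinates (Q − Q_b): 0.0, 9.0, 45.0, 84.0, 123.0, 95.0, 73.0, 56.0, 43.0, 33.0, 26.0, 0.0 m³/s.
ΣQ_DR = 587.0 m³/s.
With Δt = 6 h = 21600 s, V = ΣQ_DR · Δt = 587.0 × 21600 = 1.27 × 10^7 m³.

V ≈ 1.27 × 10^7 m³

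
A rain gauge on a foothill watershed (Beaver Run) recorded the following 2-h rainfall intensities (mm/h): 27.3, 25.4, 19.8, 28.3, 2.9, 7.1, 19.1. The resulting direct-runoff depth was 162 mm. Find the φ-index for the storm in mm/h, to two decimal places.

Only the 5 blocks with intensity above φ contribute runoff: 27.3, 25.4, 19.8, 28.3, 19.1 mm/h.
Σ(I−φ)·Δt = d  ⇒  (27.3+25.4+19.8+28.3+19.1 − 5φ)·2 = 162
φ = (119.9 − 162/2) / 5 = 7.78 mm/h.

φ ≈ 7.78 mm/h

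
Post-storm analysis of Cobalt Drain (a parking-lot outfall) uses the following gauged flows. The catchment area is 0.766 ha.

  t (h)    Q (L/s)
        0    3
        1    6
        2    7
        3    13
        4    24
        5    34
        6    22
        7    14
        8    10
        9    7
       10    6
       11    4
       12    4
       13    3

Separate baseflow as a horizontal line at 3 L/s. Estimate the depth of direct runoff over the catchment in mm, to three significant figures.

d ≈ 54.0 mm

Direct runoff: 0.0, 3.0, 4.0, 10.0, 21.0, 31.0, 19.0, 11.0, 7.0, 4.0, 3.0, 1.0, 1.0, 0.0 L/s; ΣQ_DR = 115.0 L/s.
V = ΣQ_DR · Δt = 115.0 × 3600 s = 4.140 × 10^5 L.
Over A = 0.766 ha, depth = V / A = 54.0 mm.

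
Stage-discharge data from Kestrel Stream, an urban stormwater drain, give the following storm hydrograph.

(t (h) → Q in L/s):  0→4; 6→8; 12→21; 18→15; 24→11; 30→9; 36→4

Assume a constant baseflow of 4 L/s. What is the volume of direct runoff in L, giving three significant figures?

Direct-runoff ordinates (Q − Q_b): 0.0, 4.0, 17.0, 11.0, 7.0, 5.0, 0.0 L/s.
ΣQ_DR = 44.00 L/s.
With Δt = 6 h = 21600 s, V = ΣQ_DR · Δt = 44.00 × 21600 = 9.50 × 10^5 L.

V ≈ 9.50 × 10^5 L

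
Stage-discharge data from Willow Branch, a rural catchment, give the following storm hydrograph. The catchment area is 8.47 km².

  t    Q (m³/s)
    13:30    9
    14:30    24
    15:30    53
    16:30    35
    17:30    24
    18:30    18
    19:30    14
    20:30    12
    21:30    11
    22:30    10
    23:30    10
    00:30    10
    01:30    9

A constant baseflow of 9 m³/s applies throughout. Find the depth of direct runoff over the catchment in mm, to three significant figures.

Direct runoff: 0.0, 15.0, 44.0, 26.0, 15.0, 9.0, 5.0, 3.0, 2.0, 1.0, 1.0, 1.0, 0.0 m³/s; ΣQ_DR = 122.0 m³/s.
V = ΣQ_DR · Δt = 122.0 × 3600 s = 4.392 × 10^5 m³.
Over A = 8.47 km², depth = V / A = 51.9 mm.

d ≈ 51.9 mm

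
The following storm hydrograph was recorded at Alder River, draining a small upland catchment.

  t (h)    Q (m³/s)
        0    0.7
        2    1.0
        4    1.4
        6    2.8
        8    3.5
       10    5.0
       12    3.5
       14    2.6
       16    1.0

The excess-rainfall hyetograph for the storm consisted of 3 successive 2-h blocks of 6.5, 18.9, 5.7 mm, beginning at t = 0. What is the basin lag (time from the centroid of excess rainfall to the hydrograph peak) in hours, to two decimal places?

t_L ≈ 7.05 h

Centroid of excess rainfall: t_c = Σ P_i·t̄_i / ΣP_i = 2.9486 h (block centres at 1, 3, 5 h).
Hydrograph peak occurs at t = 10 h, so basin lag t_L = 10 − 2.9486 = 7.05 h.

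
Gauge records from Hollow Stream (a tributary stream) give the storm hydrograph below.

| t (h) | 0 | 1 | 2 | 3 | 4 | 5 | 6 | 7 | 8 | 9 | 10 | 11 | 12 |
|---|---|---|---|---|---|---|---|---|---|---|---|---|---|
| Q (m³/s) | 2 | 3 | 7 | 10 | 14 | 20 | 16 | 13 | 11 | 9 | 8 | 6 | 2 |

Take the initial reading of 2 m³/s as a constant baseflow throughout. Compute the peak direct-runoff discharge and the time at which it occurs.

Subtracting baseflow gives direct-runoff ordinates: 0.0, 1.0, 5.0, 8.0, 12.0, 18.0, 14.0, 11.0, 9.0, 7.0, 6.0, 4.0, 0.0 m³/s.
The maximum is 18.0 m³/s, occurring at the reading for t = 5 h.

Q_p = 18.0 m³/s at t = 5 h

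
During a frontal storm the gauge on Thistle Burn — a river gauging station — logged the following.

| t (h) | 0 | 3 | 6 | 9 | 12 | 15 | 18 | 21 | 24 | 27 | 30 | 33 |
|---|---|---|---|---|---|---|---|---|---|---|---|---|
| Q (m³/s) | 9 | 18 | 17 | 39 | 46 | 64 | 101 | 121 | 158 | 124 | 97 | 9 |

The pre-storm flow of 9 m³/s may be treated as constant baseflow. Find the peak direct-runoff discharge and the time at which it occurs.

Subtracting baseflow gives direct-runoff ordinates: 0.0, 9.0, 8.0, 30.0, 37.0, 55.0, 92.0, 112.0, 149.0, 115.0, 88.0, 0.0 m³/s.
The maximum is 149.0 m³/s, occurring at the reading for t = 24 h.

Q_p = 149.0 m³/s at t = 24 h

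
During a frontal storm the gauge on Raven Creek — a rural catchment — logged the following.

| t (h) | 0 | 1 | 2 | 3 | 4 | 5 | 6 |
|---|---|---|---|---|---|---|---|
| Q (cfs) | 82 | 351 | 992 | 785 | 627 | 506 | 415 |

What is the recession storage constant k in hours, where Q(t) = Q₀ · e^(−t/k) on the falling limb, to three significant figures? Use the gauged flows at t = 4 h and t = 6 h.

On the falling limb, Q drops from 627 to 415 cfs between t = 4 h and t = 6 h (Δt = 2 h).
k = −Δt / ln(Q₂/Q₁) = −2 / ln(415/627) = 4.85 h.

k ≈ 4.85 h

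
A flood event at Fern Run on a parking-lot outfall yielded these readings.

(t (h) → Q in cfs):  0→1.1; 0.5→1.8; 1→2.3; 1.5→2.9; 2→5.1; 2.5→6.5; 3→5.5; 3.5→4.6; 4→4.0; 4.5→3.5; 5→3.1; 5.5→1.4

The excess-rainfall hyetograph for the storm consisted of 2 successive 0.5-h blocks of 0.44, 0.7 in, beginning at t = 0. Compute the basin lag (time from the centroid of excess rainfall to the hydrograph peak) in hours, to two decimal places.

t_L ≈ 1.94 h

Centroid of excess rainfall: t_c = Σ P_i·t̄_i / ΣP_i = 0.5570 h (block centres at 0.25, 0.75 h).
Hydrograph peak occurs at t = 2.5 h, so basin lag t_L = 2.5 − 0.5570 = 1.94 h.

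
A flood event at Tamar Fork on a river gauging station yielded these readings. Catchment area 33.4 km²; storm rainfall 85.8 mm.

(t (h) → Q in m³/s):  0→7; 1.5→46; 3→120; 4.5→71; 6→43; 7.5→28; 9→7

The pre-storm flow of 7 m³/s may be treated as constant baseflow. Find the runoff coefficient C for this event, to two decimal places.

C ≈ 0.51

ΣQ_DR = 273.0 m³/s; V = ΣQ_DR·Δt = 1.474 × 10^6 m³.
Runoff depth d = V / A = 44.14 mm.
C = d / P = 44.14 / 85.8 = 0.51.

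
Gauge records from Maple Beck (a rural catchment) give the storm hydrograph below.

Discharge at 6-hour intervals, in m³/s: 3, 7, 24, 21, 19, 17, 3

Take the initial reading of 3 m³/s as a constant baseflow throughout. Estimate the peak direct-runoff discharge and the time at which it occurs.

Q_p = 21.0 m³/s at t = 12 h

Subtracting baseflow gives direct-runoff ordinates: 0.0, 4.0, 21.0, 18.0, 16.0, 14.0, 0.0 m³/s.
The maximum is 21.0 m³/s, occurring at the reading for t = 12 h.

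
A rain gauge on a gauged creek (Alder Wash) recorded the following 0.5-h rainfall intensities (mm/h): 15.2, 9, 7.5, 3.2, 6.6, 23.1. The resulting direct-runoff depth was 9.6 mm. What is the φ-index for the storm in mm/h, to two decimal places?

φ ≈ 9.55 mm/h

Only the 2 blocks with intensity above φ contribute runoff: 15.2, 23.1 mm/h.
Σ(I−φ)·Δt = d  ⇒  (15.2+23.1 − 2φ)·0.5 = 9.6
φ = (38.30 − 9.6/0.5) / 2 = 9.55 mm/h.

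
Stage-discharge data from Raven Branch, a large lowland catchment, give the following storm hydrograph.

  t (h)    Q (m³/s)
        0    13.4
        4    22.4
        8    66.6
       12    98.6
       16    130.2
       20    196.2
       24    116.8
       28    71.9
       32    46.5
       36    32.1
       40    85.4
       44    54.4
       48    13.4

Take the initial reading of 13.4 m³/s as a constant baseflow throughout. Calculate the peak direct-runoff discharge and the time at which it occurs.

Subtracting baseflow gives direct-runoff ordinates: 0.0, 9.0, 53.2, 85.2, 116.8, 182.8, 103.4, 58.5, 33.1, 18.7, 72.0, 41.0, 0.0 m³/s.
The maximum is 182.8 m³/s, occurring at the reading for t = 20 h.

Q_p = 182.8 m³/s at t = 20 h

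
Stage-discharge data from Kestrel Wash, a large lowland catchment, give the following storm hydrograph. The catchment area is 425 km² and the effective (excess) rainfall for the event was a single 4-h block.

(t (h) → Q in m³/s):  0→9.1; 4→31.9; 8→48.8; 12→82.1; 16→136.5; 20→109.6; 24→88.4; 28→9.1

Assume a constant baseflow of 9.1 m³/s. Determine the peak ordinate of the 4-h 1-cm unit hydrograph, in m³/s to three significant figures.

Direct runoff: 0.0, 22.8, 39.7, 73.0, 127.4, 100.5, 79.3, 0.0 m³/s; ΣQ_DR = 442.7 m³/s, peak = 127.4 m³/s.
Runoff depth d = ΣQ_DR·Δt / A = 442.7 × 14400 / (425 km²) = 15.00 mm.
The 1-cm UH is the DRH scaled by (10 mm)/d, so U_p = 127.4 × 10/15.00 = 84.9 m³/s.

U_p ≈ 84.9 m³/s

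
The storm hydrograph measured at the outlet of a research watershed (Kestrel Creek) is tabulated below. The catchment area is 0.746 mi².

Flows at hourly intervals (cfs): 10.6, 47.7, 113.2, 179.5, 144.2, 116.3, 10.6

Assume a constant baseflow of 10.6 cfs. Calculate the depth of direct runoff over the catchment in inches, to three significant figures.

Direct runoff: 0.0, 37.1, 102.6, 168.9, 133.6, 105.7, 0.0 cfs; ΣQ_DR = 547.9 cfs.
V = ΣQ_DR · Δt = 547.9 × 3600 s = 1.972 × 10^6 ft³.
Over A = 0.746 mi², depth = V / A = 1.14 in.

d ≈ 1.14 in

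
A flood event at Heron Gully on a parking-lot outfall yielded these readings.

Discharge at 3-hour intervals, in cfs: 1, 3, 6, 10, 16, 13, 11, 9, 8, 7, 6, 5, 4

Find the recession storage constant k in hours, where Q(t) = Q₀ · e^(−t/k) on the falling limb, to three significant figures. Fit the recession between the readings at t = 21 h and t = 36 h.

On the falling limb, Q drops from 9 to 4 cfs between t = 21 h and t = 36 h (Δt = 15 h).
k = −Δt / ln(Q₂/Q₁) = −15 / ln(4/9) = 18.5 h.

k ≈ 18.5 h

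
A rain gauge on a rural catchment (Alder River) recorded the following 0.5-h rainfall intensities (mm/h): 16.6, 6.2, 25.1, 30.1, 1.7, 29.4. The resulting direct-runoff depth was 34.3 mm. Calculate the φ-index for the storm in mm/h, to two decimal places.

φ ≈ 8.15 mm/h

Only the 4 blocks with intensity above φ contribute runoff: 16.6, 25.1, 30.1, 29.4 mm/h.
Σ(I−φ)·Δt = d  ⇒  (16.6+25.1+30.1+29.4 − 4φ)·0.5 = 34.3
φ = (101.2 − 34.3/0.5) / 4 = 8.15 mm/h.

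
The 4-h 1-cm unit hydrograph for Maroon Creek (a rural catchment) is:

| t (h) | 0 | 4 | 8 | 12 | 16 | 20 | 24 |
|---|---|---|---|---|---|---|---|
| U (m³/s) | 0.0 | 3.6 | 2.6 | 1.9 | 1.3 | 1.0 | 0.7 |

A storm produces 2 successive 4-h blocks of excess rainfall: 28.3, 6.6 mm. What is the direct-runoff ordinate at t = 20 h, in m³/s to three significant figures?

By discrete convolution, Q_j = Σ (P_i / 10 mm) · U_{j−i}.
At t = 20 h (j=5): Q = (28.3/10)·1.0 + (6.6/10)·1.3 = 3.69 m³/s.

Q ≈ 3.69 m³/s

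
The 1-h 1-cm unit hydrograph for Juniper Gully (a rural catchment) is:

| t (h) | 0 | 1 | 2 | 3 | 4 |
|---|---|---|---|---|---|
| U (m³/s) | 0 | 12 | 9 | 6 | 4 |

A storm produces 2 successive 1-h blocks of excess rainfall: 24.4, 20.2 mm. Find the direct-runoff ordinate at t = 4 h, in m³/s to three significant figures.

Q ≈ 21.9 m³/s

By discrete convolution, Q_j = Σ (P_i / 10 mm) · U_{j−i}.
At t = 4 h (j=4): Q = (24.4/10)·4 + (20.2/10)·6 = 21.9 m³/s.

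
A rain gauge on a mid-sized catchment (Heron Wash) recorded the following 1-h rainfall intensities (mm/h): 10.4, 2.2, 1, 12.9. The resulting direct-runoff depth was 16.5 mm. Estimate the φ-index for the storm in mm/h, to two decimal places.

φ ≈ 3.40 mm/h

Only the 2 blocks with intensity above φ contribute runoff: 10.4, 12.9 mm/h.
Σ(I−φ)·Δt = d  ⇒  (10.4+12.9 − 2φ)·1 = 16.5
φ = (23.30 − 16.5/1) / 2 = 3.40 mm/h.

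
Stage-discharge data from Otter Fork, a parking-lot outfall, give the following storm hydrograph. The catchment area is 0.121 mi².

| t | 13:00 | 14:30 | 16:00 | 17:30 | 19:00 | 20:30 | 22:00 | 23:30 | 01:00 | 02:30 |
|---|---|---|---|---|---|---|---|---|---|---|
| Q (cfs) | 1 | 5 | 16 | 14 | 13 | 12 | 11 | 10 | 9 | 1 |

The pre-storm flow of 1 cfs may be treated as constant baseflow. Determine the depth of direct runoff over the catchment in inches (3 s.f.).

d ≈ 1.58 in

Direct runoff: 0.0, 4.0, 15.0, 13.0, 12.0, 11.0, 10.0, 9.0, 8.0, 0.0 cfs; ΣQ_DR = 82.00 cfs.
V = ΣQ_DR · Δt = 82.00 × 5400 s = 4.428 × 10^5 ft³.
Over A = 0.121 mi², depth = V / A = 1.58 in.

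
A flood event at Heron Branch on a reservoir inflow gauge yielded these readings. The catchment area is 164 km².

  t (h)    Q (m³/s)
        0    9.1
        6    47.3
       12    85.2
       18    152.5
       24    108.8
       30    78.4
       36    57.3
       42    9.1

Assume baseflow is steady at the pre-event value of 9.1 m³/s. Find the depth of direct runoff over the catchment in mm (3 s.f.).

d ≈ 62.5 mm

Direct runoff: 0.0, 38.2, 76.1, 143.4, 99.7, 69.3, 48.2, 0.0 m³/s; ΣQ_DR = 474.9 m³/s.
V = ΣQ_DR · Δt = 474.9 × 21600 s = 1.026 × 10^7 m³.
Over A = 164 km², depth = V / A = 62.5 mm.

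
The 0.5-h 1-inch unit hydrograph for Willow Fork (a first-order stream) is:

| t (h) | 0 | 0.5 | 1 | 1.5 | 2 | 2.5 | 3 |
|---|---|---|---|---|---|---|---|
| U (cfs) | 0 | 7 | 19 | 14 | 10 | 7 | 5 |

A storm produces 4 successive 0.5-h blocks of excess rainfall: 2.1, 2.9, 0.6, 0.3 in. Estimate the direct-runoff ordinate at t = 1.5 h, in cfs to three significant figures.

By discrete convolution, Q_j = Σ (P_i / 1 in) · U_{j−i}.
At t = 1.5 h (j=3): Q = (2.1/1)·14 + (2.9/1)·19 + (0.6/1)·7 + (0.3/1)·0 = 88.7 cfs.

Q ≈ 88.7 cfs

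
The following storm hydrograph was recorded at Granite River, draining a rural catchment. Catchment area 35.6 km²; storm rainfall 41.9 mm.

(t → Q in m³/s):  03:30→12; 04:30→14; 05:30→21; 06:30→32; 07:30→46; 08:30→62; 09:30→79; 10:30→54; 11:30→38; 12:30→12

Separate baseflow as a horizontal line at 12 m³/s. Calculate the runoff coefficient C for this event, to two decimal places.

C ≈ 0.60

ΣQ_DR = 250.0 m³/s; V = ΣQ_DR·Δt = 9.000 × 10^5 m³.
Runoff depth d = V / A = 25.28 mm.
C = d / P = 25.28 / 41.9 = 0.60.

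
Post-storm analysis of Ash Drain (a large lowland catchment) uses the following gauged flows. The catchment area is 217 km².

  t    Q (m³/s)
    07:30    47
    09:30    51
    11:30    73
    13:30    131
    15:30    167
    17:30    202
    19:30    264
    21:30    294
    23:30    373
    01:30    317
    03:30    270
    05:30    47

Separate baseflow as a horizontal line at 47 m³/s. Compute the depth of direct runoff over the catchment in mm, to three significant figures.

d ≈ 55.5 mm

Direct runoff: 0.0, 4.0, 26.0, 84.0, 120.0, 155.0, 217.0, 247.0, 326.0, 270.0, 223.0, 0.0 m³/s; ΣQ_DR = 1672 m³/s.
V = ΣQ_DR · Δt = 1672 × 7200 s = 1.204 × 10^7 m³.
Over A = 217 km², depth = V / A = 55.5 mm.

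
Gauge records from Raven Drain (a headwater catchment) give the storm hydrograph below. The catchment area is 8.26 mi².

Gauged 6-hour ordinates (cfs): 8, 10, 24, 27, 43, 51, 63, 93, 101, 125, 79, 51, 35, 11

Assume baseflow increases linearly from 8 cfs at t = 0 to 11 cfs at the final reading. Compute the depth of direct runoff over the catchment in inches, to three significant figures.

d ≈ 0.662 in

Direct runoff: 0.00, 1.77, 15.54, 18.31, 34.08, 41.85, 53.62, 83.38, 91.15, 114.92, 68.69, 40.46, 24.23, 0.00 cfs; ΣQ_DR = 588.0 cfs.
V = ΣQ_DR · Δt = 588.0 × 21600 s = 1.270 × 10^7 ft³.
Over A = 8.26 mi², depth = V / A = 0.662 in.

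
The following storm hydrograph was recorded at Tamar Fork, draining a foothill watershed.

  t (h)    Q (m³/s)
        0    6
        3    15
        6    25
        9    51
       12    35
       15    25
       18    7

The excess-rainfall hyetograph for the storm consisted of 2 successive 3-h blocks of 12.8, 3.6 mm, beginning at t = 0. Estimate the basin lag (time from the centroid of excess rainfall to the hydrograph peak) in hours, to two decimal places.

Centroid of excess rainfall: t_c = Σ P_i·t̄_i / ΣP_i = 2.1585 h (block centres at 1.5, 4.5 h).
Hydrograph peak occurs at t = 9 h, so basin lag t_L = 9 − 2.1585 = 6.84 h.

t_L ≈ 6.84 h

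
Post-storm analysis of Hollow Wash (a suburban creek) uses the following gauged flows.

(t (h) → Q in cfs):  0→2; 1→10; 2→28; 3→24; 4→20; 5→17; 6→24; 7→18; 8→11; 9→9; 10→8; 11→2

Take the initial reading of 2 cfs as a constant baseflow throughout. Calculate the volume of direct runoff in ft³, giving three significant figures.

V ≈ 5.36 × 10^5 ft³

Direct-runoff ordinates (Q − Q_b): 0.0, 8.0, 26.0, 22.0, 18.0, 15.0, 22.0, 16.0, 9.0, 7.0, 6.0, 0.0 cfs.
ΣQ_DR = 149.0 cfs.
With Δt = 1 h = 3600 s, V = ΣQ_DR · Δt = 149.0 × 3600 = 5.36 × 10^5 ft³.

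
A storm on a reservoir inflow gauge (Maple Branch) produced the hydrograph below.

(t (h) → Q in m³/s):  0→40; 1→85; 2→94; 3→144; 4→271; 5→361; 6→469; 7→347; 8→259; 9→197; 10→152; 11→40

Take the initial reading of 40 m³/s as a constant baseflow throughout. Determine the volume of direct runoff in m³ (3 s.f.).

Direct-runoff ordinates (Q − Q_b): 0.0, 45.0, 54.0, 104.0, 231.0, 321.0, 429.0, 307.0, 219.0, 157.0, 112.0, 0.0 m³/s.
ΣQ_DR = 1979 m³/s.
With Δt = 1 h = 3600 s, V = ΣQ_DR · Δt = 1979 × 3600 = 7.12 × 10^6 m³.

V ≈ 7.12 × 10^6 m³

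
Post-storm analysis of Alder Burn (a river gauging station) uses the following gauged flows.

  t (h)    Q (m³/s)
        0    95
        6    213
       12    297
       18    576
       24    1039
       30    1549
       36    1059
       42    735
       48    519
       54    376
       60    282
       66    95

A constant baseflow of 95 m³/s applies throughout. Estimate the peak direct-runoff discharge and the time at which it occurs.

Subtracting baseflow gives direct-runoff ordinates: 0.0, 118.0, 202.0, 481.0, 944.0, 1454.0, 964.0, 640.0, 424.0, 281.0, 187.0, 0.0 m³/s.
The maximum is 1454.0 m³/s, occurring at the reading for t = 30 h.

Q_p = 1454.0 m³/s at t = 30 h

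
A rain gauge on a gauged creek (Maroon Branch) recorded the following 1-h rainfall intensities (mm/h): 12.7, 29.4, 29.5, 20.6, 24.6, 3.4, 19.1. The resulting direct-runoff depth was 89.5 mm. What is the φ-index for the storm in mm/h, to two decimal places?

φ ≈ 7.73 mm/h

Only the 6 blocks with intensity above φ contribute runoff: 12.7, 29.4, 29.5, 20.6, 24.6, 19.1 mm/h.
Σ(I−φ)·Δt = d  ⇒  (12.7+29.4+29.5+20.6+24.6+19.1 − 6φ)·1 = 89.5
φ = (135.9 − 89.5/1) / 6 = 7.73 mm/h.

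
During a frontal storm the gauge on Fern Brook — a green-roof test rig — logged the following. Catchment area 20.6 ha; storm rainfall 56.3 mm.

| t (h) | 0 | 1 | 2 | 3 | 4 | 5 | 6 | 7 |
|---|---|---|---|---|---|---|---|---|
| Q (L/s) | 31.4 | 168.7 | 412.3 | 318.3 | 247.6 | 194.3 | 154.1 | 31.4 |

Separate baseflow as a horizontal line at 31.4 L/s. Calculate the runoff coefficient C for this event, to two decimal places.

ΣQ_DR = 1307 L/s; V = ΣQ_DR·Δt = 4.705 × 10^6 L.
Runoff depth d = V / A = 22.84 mm.
C = d / P = 22.84 / 56.3 = 0.41.

C ≈ 0.41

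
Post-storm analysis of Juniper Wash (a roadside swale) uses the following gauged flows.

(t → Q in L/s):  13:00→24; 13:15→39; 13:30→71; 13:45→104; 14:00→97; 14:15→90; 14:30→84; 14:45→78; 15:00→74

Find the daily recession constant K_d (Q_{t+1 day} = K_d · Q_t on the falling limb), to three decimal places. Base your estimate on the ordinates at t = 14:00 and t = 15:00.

Between t = 14:00 and t = 15:00 the flow falls from 97 to 74 L/s over 4×0.25 h = 1 h.
Per-interval ratio K = (74/97)^(1/4) = 0.9346; K_d = K^(24/0.25) = 0.002.

K_d ≈ 0.002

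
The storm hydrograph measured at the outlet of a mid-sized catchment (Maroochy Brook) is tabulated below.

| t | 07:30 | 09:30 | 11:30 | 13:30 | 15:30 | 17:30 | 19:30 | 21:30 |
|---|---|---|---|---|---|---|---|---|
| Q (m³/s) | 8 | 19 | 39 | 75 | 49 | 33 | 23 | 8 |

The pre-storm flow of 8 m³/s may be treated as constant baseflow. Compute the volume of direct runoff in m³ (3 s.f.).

V ≈ 1.37 × 10^6 m³

Direct-runoff ordinates (Q − Q_b): 0.0, 11.0, 31.0, 67.0, 41.0, 25.0, 15.0, 0.0 m³/s.
ΣQ_DR = 190.0 m³/s.
With Δt = 2 h = 7200 s, V = ΣQ_DR · Δt = 190.0 × 7200 = 1.37 × 10^6 m³.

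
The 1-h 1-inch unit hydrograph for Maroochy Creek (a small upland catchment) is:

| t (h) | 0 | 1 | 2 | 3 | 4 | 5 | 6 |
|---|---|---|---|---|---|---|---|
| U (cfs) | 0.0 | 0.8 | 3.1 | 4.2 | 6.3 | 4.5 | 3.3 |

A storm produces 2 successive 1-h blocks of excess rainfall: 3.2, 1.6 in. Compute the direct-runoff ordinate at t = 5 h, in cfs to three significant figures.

By discrete convolution, Q_j = Σ (P_i / 1 in) · U_{j−i}.
At t = 5 h (j=5): Q = (3.2/1)·4.5 + (1.6/1)·6.3 = 24.5 cfs.

Q ≈ 24.5 cfs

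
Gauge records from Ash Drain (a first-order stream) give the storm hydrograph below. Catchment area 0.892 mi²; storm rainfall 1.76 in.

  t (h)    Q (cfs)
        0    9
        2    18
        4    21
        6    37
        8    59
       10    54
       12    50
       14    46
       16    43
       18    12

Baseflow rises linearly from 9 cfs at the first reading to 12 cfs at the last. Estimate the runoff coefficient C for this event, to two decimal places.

ΣQ_DR = 244.0 cfs; V = ΣQ_DR·Δt = 1.757 × 10^6 ft³.
Runoff depth d = V / A = 0.8478 in.
C = d / P = 0.8478 / 1.76 = 0.48.

C ≈ 0.48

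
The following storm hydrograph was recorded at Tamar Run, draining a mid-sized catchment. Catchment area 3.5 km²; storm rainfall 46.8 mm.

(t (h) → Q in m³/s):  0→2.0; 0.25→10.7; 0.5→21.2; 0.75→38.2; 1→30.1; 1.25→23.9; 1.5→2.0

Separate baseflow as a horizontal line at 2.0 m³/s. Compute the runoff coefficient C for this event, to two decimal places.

ΣQ_DR = 114.1 m³/s; V = ΣQ_DR·Δt = 1.027 × 10^5 m³.
Runoff depth d = V / A = 29.34 mm.
C = d / P = 29.34 / 46.8 = 0.63.

C ≈ 0.63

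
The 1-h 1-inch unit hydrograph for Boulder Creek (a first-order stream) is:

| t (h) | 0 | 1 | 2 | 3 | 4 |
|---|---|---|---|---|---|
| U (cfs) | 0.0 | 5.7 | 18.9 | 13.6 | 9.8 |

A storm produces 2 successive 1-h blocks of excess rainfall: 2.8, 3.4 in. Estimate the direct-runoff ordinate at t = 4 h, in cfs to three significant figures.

By discrete convolution, Q_j = Σ (P_i / 1 in) · U_{j−i}.
At t = 4 h (j=4): Q = (2.8/1)·9.8 + (3.4/1)·13.6 = 73.7 cfs.

Q ≈ 73.7 cfs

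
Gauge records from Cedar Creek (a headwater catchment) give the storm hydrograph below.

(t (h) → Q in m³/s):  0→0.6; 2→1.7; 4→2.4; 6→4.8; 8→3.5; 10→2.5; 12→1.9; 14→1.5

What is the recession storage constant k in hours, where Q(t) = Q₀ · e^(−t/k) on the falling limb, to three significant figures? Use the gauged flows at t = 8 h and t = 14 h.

k ≈ 7.08 h

On the falling limb, Q drops from 3.5 to 1.5 m³/s between t = 8 h and t = 14 h (Δt = 6 h).
k = −Δt / ln(Q₂/Q₁) = −6 / ln(1.5/3.5) = 7.08 h.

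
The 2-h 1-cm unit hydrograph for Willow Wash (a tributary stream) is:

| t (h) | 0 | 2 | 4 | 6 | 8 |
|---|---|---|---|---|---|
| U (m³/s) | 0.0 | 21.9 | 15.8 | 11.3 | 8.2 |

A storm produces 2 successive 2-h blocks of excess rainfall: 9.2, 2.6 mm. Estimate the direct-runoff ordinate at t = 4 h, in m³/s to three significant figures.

By discrete convolution, Q_j = Σ (P_i / 10 mm) · U_{j−i}.
At t = 4 h (j=2): Q = (9.2/10)·15.8 + (2.6/10)·21.9 = 20.2 m³/s.

Q ≈ 20.2 m³/s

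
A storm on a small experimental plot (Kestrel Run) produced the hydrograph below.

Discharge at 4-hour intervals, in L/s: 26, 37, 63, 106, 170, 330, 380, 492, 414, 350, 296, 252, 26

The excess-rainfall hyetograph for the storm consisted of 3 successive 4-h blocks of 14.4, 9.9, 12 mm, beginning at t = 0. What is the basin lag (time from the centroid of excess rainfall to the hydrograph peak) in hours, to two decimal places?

t_L ≈ 22.26 h

Centroid of excess rainfall: t_c = Σ P_i·t̄_i / ΣP_i = 5.7355 h (block centres at 2, 6, 10 h).
Hydrograph peak occurs at t = 28 h, so basin lag t_L = 28 − 5.7355 = 22.26 h.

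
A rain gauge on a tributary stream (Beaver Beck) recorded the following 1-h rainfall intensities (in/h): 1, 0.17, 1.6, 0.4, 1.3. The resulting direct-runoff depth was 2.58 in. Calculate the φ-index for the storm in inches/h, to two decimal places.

Only the 3 blocks with intensity above φ contribute runoff: 1, 1.6, 1.3 in/h.
Σ(I−φ)·Δt = d  ⇒  (1+1.6+1.3 − 3φ)·1 = 2.58
φ = (3.900 − 2.58/1) / 3 = 0.44 in/h.

φ ≈ 0.44 in/h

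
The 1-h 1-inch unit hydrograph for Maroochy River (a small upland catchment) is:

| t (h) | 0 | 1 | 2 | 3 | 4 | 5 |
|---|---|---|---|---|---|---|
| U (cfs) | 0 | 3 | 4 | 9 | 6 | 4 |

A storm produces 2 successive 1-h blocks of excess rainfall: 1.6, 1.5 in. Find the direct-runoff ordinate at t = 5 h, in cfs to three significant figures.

By discrete convolution, Q_j = Σ (P_i / 1 in) · U_{j−i}.
At t = 5 h (j=5): Q = (1.6/1)·4 + (1.5/1)·6 = 15.4 cfs.

Q ≈ 15.4 cfs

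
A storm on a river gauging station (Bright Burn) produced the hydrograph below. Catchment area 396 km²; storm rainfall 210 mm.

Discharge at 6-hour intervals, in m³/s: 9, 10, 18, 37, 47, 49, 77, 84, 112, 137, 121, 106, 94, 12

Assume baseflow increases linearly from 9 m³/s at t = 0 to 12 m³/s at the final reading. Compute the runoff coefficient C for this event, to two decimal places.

ΣQ_DR = 766.0 m³/s; V = ΣQ_DR·Δt = 1.655 × 10^7 m³.
Runoff depth d = V / A = 41.78 mm.
C = d / P = 41.78 / 210 = 0.20.

C ≈ 0.20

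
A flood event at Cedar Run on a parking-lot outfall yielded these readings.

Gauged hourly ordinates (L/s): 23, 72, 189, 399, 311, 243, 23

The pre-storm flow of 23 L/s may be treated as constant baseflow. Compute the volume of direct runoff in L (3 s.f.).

V ≈ 3.96 × 10^6 L

Direct-runoff ordinates (Q − Q_b): 0.0, 49.0, 166.0, 376.0, 288.0, 220.0, 0.0 L/s.
ΣQ_DR = 1099 L/s.
With Δt = 1 h = 3600 s, V = ΣQ_DR · Δt = 1099 × 3600 = 3.96 × 10^6 L.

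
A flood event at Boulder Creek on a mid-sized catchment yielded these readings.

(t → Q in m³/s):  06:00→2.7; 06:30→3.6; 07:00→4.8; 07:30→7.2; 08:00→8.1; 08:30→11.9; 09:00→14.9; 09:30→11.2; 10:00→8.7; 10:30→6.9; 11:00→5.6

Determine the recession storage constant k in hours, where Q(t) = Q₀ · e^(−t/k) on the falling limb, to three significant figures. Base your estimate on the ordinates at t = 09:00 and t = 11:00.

On the falling limb, Q drops from 14.9 to 5.6 m³/s between t = 09:00 and t = 11:00 (Δt = 2 h).
k = −Δt / ln(Q₂/Q₁) = −2 / ln(5.6/14.9) = 2.04 h.

k ≈ 2.04 h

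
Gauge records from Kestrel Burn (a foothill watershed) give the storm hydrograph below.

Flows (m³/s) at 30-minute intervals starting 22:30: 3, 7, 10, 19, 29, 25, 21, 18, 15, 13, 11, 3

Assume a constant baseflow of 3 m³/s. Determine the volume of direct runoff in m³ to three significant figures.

Direct-runoff ordinates (Q − Q_b): 0.0, 4.0, 7.0, 16.0, 26.0, 22.0, 18.0, 15.0, 12.0, 10.0, 8.0, 0.0 m³/s.
ΣQ_DR = 138.0 m³/s.
With Δt = 0.5 h = 1800 s, V = ΣQ_DR · Δt = 138.0 × 1800 = 2.48 × 10^5 m³.

V ≈ 2.48 × 10^5 m³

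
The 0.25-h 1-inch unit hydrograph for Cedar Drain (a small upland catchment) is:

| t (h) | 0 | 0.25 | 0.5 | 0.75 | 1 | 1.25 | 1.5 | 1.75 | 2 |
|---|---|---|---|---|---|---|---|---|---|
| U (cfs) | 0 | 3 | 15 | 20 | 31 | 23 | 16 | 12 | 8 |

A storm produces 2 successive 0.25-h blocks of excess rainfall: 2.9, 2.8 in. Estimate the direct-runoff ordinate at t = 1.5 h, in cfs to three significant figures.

Q ≈ 111 cfs

By discrete convolution, Q_j = Σ (P_i / 1 in) · U_{j−i}.
At t = 1.5 h (j=6): Q = (2.9/1)·16 + (2.8/1)·23 = 111 cfs.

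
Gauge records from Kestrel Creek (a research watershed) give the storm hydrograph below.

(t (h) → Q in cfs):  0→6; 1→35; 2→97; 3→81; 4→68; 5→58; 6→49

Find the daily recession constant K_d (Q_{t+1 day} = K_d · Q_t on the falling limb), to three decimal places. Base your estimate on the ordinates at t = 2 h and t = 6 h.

Between t = 2 h and t = 6 h the flow falls from 97 to 49 cfs over 4×1 h = 4 h.
Per-interval ratio K = (49/97)^(1/4) = 0.8431; K_d = K^(24/1) = 0.017.

K_d ≈ 0.017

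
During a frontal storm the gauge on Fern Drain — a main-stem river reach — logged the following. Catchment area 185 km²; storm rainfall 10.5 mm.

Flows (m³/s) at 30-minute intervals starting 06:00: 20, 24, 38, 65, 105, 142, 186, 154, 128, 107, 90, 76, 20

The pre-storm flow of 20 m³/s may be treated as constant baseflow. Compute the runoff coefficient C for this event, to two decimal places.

ΣQ_DR = 895.0 m³/s; V = ΣQ_DR·Δt = 1.611 × 10^6 m³.
Runoff depth d = V / A = 8.708 mm.
C = d / P = 8.708 / 10.5 = 0.83.

C ≈ 0.83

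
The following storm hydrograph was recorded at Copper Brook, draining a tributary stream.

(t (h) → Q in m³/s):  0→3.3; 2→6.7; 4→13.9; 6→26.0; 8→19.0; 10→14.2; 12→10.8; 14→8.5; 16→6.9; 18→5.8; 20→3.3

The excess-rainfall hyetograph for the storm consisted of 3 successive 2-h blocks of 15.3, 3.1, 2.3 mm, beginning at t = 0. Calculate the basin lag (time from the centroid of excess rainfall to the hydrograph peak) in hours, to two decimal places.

Centroid of excess rainfall: t_c = Σ P_i·t̄_i / ΣP_i = 1.7440 h (block centres at 1, 3, 5 h).
Hydrograph peak occurs at t = 6 h, so basin lag t_L = 6 − 1.7440 = 4.26 h.

t_L ≈ 4.26 h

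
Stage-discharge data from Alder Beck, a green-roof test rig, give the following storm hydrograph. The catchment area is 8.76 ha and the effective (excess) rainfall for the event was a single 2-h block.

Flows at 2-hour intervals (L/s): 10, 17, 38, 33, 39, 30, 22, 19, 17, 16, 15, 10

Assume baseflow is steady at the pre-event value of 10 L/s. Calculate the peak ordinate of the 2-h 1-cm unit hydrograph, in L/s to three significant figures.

U_p ≈ 24.2 L/s

Direct runoff: 0.0, 7.0, 28.0, 23.0, 29.0, 20.0, 12.0, 9.0, 7.0, 6.0, 5.0, 0.0 L/s; ΣQ_DR = 146.0 L/s, peak = 29.0 L/s.
Runoff depth d = ΣQ_DR·Δt / A = 146.0 × 7200 / (8.76 ha) = 12.00 mm.
The 1-cm UH is the DRH scaled by (10 mm)/d, so U_p = 29.0 × 10/12.00 = 24.2 L/s.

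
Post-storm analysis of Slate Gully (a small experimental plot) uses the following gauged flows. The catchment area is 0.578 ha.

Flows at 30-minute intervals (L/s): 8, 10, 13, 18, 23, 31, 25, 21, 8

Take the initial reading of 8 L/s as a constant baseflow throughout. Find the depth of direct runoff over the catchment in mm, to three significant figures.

d ≈ 26.5 mm

Direct runoff: 0.0, 2.0, 5.0, 10.0, 15.0, 23.0, 17.0, 13.0, 0.0 L/s; ΣQ_DR = 85.00 L/s.
V = ΣQ_DR · Δt = 85.00 × 1800 s = 1.530 × 10^5 L.
Over A = 0.578 ha, depth = V / A = 26.5 mm.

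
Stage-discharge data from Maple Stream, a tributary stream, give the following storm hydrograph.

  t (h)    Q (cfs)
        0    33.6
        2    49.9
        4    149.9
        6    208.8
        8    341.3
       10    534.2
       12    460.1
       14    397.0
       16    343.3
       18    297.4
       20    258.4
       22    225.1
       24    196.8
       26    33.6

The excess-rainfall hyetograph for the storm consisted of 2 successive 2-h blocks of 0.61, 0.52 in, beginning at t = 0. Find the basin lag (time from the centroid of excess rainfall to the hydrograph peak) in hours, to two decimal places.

t_L ≈ 8.08 h

Centroid of excess rainfall: t_c = Σ P_i·t̄_i / ΣP_i = 1.9204 h (block centres at 1, 3 h).
Hydrograph peak occurs at t = 10 h, so basin lag t_L = 10 − 1.9204 = 8.08 h.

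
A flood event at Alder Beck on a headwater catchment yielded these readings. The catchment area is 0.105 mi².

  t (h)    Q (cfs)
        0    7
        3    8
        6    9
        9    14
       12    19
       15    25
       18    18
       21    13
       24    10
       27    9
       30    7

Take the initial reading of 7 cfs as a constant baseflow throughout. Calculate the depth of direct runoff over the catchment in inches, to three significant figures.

Direct runoff: 0.0, 1.0, 2.0, 7.0, 12.0, 18.0, 11.0, 6.0, 3.0, 2.0, 0.0 cfs; ΣQ_DR = 62.00 cfs.
V = ΣQ_DR · Δt = 62.00 × 10800 s = 6.696 × 10^5 ft³.
Over A = 0.105 mi², depth = V / A = 2.74 in.

d ≈ 2.74 in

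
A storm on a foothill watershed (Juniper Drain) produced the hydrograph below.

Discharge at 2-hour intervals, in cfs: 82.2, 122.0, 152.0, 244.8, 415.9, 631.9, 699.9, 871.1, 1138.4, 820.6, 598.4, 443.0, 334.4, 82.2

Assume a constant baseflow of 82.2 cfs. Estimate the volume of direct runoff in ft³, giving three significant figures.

V ≈ 3.95 × 10^7 ft³

Direct-runoff ordinates (Q − Q_b): 0.0, 39.8, 69.8, 162.6, 333.7, 549.7, 617.7, 788.9, 1056.2, 738.4, 516.2, 360.8, 252.2, 0.0 cfs.
ΣQ_DR = 5486 cfs.
With Δt = 2 h = 7200 s, V = ΣQ_DR · Δt = 5486 × 7200 = 3.95 × 10^7 ft³.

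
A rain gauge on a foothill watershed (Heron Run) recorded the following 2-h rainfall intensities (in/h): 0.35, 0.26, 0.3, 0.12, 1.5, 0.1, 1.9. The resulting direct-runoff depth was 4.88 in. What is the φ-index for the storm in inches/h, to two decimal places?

φ ≈ 0.48 in/h

Only the 2 blocks with intensity above φ contribute runoff: 1.5, 1.9 in/h.
Σ(I−φ)·Δt = d  ⇒  (1.5+1.9 − 2φ)·2 = 4.88
φ = (3.400 − 4.88/2) / 2 = 0.48 in/h.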